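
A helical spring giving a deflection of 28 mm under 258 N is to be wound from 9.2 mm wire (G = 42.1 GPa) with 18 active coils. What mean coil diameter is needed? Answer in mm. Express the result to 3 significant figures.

61.0 mm

Required rate k = F/δ = 258/28 = 9.2143 N/mm
D = (Gd⁴/(8N_a·k))^(1/3) = (42.1×10³·9.2⁴/(8·18·9.2143))^(1/3)
  = (227305)^(1/3) = 61.0290 mm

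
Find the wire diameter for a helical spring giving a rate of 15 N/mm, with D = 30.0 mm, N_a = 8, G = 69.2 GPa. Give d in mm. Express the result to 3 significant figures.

4.40 mm

d = (8D³N_a·k / G)^(1/4) = (8·30.0³·8·15 / (69.2×10³))^0.25
  = (374.57)^0.25 = 4.3993 mm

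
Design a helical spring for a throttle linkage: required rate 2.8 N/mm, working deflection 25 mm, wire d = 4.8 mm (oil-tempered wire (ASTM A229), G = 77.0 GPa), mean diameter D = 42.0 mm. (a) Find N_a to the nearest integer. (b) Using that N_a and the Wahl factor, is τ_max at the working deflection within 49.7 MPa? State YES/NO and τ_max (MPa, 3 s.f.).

N_a = Gd⁴/(8D³k) = (77.0×10³)(4.8⁴)/(8·42.0³·2.8) = 24.63 → N_a = 25
Actual rate k = Gd⁴/(8D³·25) = 2.7585 N/mm
Working load F = kδ = 2.7585·25 = 68.963 N
C = 42.0/4.8 = 8.7500; K_W = (4C−1)/(4C−4)+0.615/C = 1.1671
τ_max = K_W·8FD/(πd³) = 1.1671·66.693 = 77.835 MPa
τ_max > 49.7 MPa → exceeds allowable

(a) 25 coils; (b) NO, τ_max = 77.8 MPa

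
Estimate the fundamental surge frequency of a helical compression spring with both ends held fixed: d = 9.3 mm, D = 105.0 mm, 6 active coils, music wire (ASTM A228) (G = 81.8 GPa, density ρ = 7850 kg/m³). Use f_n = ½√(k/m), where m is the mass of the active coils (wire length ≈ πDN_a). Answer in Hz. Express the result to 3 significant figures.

51.1 Hz

k = Gd⁴/(8D³N_a) = (81.8×10³)(9.3⁴)/(8·105.0³·6) = 11.012 N/mm = 11012 N/m
Wire length L = πDN_a = π·105.0·6 = 1979.2 mm
m = ρ·(πd²/4)·L = 7850 × 67.929×10⁻⁶ m² × 1.9792 m = 1.0554 kg
f_n = ½√(k/m) = 0.5·√(11012/1.0554) = 0.5·√(10434) = 51.074 Hz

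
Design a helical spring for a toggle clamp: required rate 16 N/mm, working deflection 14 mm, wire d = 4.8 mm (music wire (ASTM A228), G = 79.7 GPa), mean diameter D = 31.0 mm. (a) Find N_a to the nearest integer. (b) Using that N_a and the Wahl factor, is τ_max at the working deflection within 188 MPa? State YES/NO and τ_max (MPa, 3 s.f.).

N_a = Gd⁴/(8D³k) = (79.7×10³)(4.8⁴)/(8·31.0³·16) = 11.1 → N_a = 11
Actual rate k = Gd⁴/(8D³·11) = 16.138 N/mm
Working load F = kδ = 16.138·14 = 225.94 N
C = 31.0/4.8 = 6.4583; K_W = (4C−1)/(4C−4)+0.615/C = 1.2326
τ_max = K_W·8FD/(πd³) = 1.2326·161.27 = 198.79 MPa
τ_max > 188 MPa → exceeds allowable

(a) 11 coils; (b) NO, τ_max = 199 MPa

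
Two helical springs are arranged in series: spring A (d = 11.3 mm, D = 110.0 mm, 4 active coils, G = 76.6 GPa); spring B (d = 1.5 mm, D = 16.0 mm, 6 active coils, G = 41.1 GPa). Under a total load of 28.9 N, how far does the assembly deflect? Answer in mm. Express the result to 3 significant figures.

28.3 mm

k_A = Gd⁴/(8D³N_a) = (76.6×10³)(11.3⁴)/(8·110.0³·4) = 29.323 N/mm
k_B = Gd⁴/(8D³N_a) = (41.1×10³)(1.5⁴)/(8·16.0³·6) = 1.0583 N/mm
Series: 1/k_eq = 1/29.323 + 1/1.0583 = 0.97902; k_eq = 1.0214 N/mm
δ = F/k_eq = 28.9/1.0214 = 28.294 mm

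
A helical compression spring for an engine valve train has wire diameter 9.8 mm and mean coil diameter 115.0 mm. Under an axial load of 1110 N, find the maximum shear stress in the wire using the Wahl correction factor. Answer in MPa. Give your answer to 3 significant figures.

388 MPa

Spring index C = D/d = 115.0/9.8 = 11.7347
K_W = (4C−1)/(4C−4) + 0.615/C = 45.939/42.939 + 0.0524 = 1.1223
τ₀ = 8FD/(πd³) = 8·1110·115.0/(π·9.8³) = 1.0212e+06/2956.8 = 345.37 MPa
τ_max = K·τ₀ = 1.1223 × 345.37 = 387.6 MPa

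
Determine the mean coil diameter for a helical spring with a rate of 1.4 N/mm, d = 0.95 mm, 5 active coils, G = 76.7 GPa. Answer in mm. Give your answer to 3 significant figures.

D = (Gd⁴/(8N_a·k))^(1/3) = (76.7×10³·0.95⁴/(8·5·1.4))^(1/3)
  = (1115.58)^(1/3) = 10.3713 mm

10.4 mm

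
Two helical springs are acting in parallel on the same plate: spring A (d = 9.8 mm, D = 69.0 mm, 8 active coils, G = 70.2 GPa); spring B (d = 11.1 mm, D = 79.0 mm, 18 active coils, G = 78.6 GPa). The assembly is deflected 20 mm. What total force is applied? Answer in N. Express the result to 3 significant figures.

952 N

k_A = Gd⁴/(8D³N_a) = (70.2×10³)(9.8⁴)/(8·69.0³·8) = 30.797 N/mm
k_B = Gd⁴/(8D³N_a) = (78.6×10³)(11.1⁴)/(8·79.0³·18) = 16.806 N/mm
Parallel: k_eq = 30.797 + 16.806 = 47.604 N/mm
F = k_eq·δ = 47.604·20 = 952.07 N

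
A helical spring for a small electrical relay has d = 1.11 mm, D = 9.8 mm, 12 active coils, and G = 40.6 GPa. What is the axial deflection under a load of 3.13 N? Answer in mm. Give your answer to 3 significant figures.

k = Gd⁴/(8D³N_a) = (40.6×10³)(1.11⁴)/(8·9.8³·12) = 0.68213 N/mm
δ = F/k = 3.13 / 0.68213 = 4.5886 mm

4.59 mm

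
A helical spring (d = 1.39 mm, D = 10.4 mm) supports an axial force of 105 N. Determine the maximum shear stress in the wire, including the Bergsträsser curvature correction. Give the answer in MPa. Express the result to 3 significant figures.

Spring index C = D/d = 10.4/1.39 = 7.4820
K_B = (4C+2)/(4C−3) = 31.928/26.928 = 1.1857
τ₀ = 8FD/(πd³) = 8·105·10.4/(π·1.39³) = 8736/8.4371 = 1035.4 MPa
τ_max = K·τ₀ = 1.1857 × 1035.4 = 1227.7 MPa

1230 MPa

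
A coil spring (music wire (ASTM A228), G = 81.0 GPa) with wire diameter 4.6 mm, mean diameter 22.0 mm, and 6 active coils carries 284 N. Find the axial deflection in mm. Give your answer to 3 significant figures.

4.00 mm

k = Gd⁴/(8D³N_a) = (81.0×10³)(4.6⁴)/(8·22.0³·6) = 70.959 N/mm
δ = F/k = 284 / 70.959 = 4.0023 mm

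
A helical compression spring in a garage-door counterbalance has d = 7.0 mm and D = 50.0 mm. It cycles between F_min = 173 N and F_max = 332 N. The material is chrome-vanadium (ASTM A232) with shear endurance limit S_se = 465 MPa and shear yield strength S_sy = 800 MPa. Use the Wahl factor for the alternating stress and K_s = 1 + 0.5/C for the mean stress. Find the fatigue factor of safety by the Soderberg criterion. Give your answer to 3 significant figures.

4.95

C = D/d = 50.0/7.0 = 7.1429; K_W = (4C−1)/(4C−4)+0.615/C = 1.2082; K_s = 1+0.5/C = 1.0700
F_a = (F_max−F_min)/2 = 79.5 N; F_m = (F_max+F_min)/2 = 252.5 N
τ_a = K_W·8F_aD/(πd³) = 1.2082 × 29.511 = 35.655 MPa
τ_m = K_s·8F_mD/(πd³) = 1.0700 × 93.73 = 100.29 MPa
Soderberg: 1/n_f = τ_a/S_se + τ_m/S_sy = 35.655/465 + 100.29/800 = 0.07668 + 0.12536 = 0.20204
n_f = 1/0.20204 = 4.949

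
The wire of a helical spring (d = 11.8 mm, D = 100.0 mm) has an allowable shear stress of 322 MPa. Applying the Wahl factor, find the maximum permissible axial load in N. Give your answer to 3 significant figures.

C = D/d = 100.0/11.8 = 8.4746
K_W = (4C−1)/(4C−4) + 0.615/C = 32.898/29.898 + 0.0726 = 1.1729
τ_max = K·8FD/(πd³) → F_max = τ_allow·πd³/(8DK)
F_max = 322·π·11.8³/(8·100.0·1.1729) = 1.6621e+06/938.33 = 1771.3 N

1770 N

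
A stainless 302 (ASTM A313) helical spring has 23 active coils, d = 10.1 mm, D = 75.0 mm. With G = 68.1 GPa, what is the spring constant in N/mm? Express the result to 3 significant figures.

k = Gd⁴/(8D³N_a) = (68.1×10³ × 10.1⁴) / (8 × 75.0³ × 23)
  = 7.08651e+08 / 7.7625e+07 = 9.1292 N/mm

9.13 N/mm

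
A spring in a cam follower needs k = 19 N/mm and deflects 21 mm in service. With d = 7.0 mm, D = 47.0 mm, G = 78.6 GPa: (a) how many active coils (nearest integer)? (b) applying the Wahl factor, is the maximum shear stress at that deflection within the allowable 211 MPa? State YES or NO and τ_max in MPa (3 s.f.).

(a) 12 coils; (b) YES, τ_max = 170 MPa

N_a = Gd⁴/(8D³k) = (78.6×10³)(7.0⁴)/(8·47.0³·19) = 11.96 → N_a = 12
Actual rate k = Gd⁴/(8D³·12) = 18.934 N/mm
Working load F = kδ = 18.934·21 = 397.62 N
C = 47.0/7.0 = 6.7143; K_W = (4C−1)/(4C−4)+0.615/C = 1.2228
τ_max = K_W·8FD/(πd³) = 1.2228·138.74 = 169.66 MPa
τ_max ≤ 211 MPa → acceptable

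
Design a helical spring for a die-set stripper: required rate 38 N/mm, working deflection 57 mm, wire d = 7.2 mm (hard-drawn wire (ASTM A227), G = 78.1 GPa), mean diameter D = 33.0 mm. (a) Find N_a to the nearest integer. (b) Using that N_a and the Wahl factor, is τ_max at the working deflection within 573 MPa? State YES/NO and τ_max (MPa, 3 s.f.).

N_a = Gd⁴/(8D³k) = (78.1×10³)(7.2⁴)/(8·33.0³·38) = 19.21 → N_a = 19
Actual rate k = Gd⁴/(8D³·19) = 38.423 N/mm
Working load F = kδ = 38.423·57 = 2190.1 N
C = 33.0/7.2 = 4.5833; K_W = (4C−1)/(4C−4)+0.615/C = 1.3435
τ_max = K_W·8FD/(πd³) = 1.3435·493.09 = 662.46 MPa
τ_max > 573 MPa → exceeds allowable

(a) 19 coils; (b) NO, τ_max = 662 MPa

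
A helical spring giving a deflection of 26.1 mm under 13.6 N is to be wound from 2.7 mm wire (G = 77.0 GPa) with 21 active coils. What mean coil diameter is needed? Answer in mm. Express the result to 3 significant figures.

Required rate k = F/δ = 13.6/26.1 = 0.52107 N/mm
D = (Gd⁴/(8N_a·k))^(1/3) = (77.0×10³·2.7⁴/(8·21·0.52107))^(1/3)
  = (46745.3)^(1/3) = 36.0230 mm

36.0 mm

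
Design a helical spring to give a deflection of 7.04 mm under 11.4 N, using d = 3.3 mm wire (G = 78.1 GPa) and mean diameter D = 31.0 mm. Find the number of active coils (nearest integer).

Required rate k = F/δ = 11.4/7.04 = 1.6193 N/mm
N_a = Gd⁴/(8D³k) = (78.1×10³ × 3.3⁴)/(8 × 31.0³ × 1.6193)
    = 9.26204e+06 / 385929 = 24 → 24 coils

24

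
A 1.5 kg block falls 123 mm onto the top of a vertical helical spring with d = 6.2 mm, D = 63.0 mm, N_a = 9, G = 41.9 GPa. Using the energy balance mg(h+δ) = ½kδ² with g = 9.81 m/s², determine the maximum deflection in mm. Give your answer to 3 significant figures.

37.0 mm

k = Gd⁴/(8D³N_a) = (41.9×10³)(6.2⁴)/(8·63.0³·9) = 3.439 N/mm
W = mg = 1.5 × 9.81 = 14.715 N
½kδ² − Wδ − Wh = 0 → δ = (W + √(W² + 2kWh))/k
δ = (14.715 + √(216.53 + 12448.6))/3.439 = (14.715 + 112.54)/3.439 = 37.004 mm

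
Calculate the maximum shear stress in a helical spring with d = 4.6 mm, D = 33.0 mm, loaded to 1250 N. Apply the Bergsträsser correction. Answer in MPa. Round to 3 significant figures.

1290 MPa

Spring index C = D/d = 33.0/4.6 = 7.1739
K_B = (4C+2)/(4C−3) = 30.696/25.696 = 1.1946
τ₀ = 8FD/(πd³) = 8·1250·33.0/(π·4.6³) = 330000/305.79 = 1079.2 MPa
τ_max = K·τ₀ = 1.1946 × 1079.2 = 1289.2 MPa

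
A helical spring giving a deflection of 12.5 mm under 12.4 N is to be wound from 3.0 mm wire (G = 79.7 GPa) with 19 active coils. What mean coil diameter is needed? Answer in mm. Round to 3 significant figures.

Required rate k = F/δ = 12.4/12.5 = 0.992 N/mm
D = (Gd⁴/(8N_a·k))^(1/3) = (79.7×10³·3.0⁴/(8·19·0.992))^(1/3)
  = (42814.2)^(1/3) = 34.9835 mm

35.0 mm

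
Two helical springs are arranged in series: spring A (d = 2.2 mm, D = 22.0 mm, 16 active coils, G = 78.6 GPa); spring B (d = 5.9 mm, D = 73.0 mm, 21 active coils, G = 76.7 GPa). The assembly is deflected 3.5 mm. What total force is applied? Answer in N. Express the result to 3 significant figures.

2.42 N

k_A = Gd⁴/(8D³N_a) = (78.6×10³)(2.2⁴)/(8·22.0³·16) = 1.3509 N/mm
k_B = Gd⁴/(8D³N_a) = (76.7×10³)(5.9⁴)/(8·73.0³·21) = 1.4221 N/mm
Series: 1/k_eq = 1/1.3509 + 1/1.4221 = 1.4434; k_eq = 0.6928 N/mm
F = k_eq·δ = 0.6928·3.5 = 2.4248 N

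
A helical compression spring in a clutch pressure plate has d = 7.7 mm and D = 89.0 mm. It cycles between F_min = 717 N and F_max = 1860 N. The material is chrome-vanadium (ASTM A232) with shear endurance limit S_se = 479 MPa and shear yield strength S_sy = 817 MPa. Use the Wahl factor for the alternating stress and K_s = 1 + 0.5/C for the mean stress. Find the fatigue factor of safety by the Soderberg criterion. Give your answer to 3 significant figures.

C = D/d = 89.0/7.7 = 11.5584; K_W = (4C−1)/(4C−4)+0.615/C = 1.1242; K_s = 1+0.5/C = 1.0433
F_a = (F_max−F_min)/2 = 571.5 N; F_m = (F_max+F_min)/2 = 1288.5 N
τ_a = K_W·8F_aD/(πd³) = 1.1242 × 283.71 = 318.96 MPa
τ_m = K_s·8F_mD/(πd³) = 1.0433 × 639.65 = 667.32 MPa
Soderberg: 1/n_f = τ_a/S_se + τ_m/S_sy = 318.96/479 + 667.32/817 = 0.66588 + 0.81679 = 1.4827
n_f = 1/1.4827 = 0.6745

0.674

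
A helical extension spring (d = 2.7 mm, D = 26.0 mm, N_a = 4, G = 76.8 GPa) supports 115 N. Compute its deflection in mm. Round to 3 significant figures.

15.8 mm

k = Gd⁴/(8D³N_a) = (76.8×10³)(2.7⁴)/(8·26.0³·4) = 7.2568 N/mm
δ = F/k = 115 / 7.2568 = 15.847 mm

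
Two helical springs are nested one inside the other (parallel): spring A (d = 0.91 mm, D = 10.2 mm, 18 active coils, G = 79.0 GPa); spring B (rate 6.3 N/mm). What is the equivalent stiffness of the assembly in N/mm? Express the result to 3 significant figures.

k_A = Gd⁴/(8D³N_a) = (79.0×10³)(0.91⁴)/(8·10.2³·18) = 0.35451 N/mm
Parallel: k_eq = 0.35451 + 6.3 = 6.6545 N/mm

6.65 N/mm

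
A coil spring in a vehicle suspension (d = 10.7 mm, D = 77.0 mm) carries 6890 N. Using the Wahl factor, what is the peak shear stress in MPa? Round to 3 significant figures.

1330 MPa

Spring index C = D/d = 77.0/10.7 = 7.1963
K_W = (4C−1)/(4C−4) + 0.615/C = 27.785/24.785 + 0.0855 = 1.2065
τ₀ = 8FD/(πd³) = 8·6890·77.0/(π·10.7³) = 4.24424e+06/3848.6 = 1102.8 MPa
τ_max = K·τ₀ = 1.2065 × 1102.8 = 1330.5 MPa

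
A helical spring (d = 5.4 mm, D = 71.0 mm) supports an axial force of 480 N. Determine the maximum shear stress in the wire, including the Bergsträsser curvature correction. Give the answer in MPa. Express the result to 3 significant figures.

607 MPa

Spring index C = D/d = 71.0/5.4 = 13.1481
K_B = (4C+2)/(4C−3) = 54.593/49.593 = 1.1008
τ₀ = 8FD/(πd³) = 8·480·71.0/(π·5.4³) = 272640/494.69 = 551.14 MPa
τ_max = K·τ₀ = 1.1008 × 551.14 = 606.7 MPa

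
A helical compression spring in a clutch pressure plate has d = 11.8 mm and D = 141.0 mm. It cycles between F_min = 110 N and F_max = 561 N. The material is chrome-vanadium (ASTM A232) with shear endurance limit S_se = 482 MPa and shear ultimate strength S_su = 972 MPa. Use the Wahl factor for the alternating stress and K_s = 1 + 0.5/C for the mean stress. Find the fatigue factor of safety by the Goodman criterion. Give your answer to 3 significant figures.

5.18

C = D/d = 141.0/11.8 = 11.9492; K_W = (4C−1)/(4C−4)+0.615/C = 1.1200; K_s = 1+0.5/C = 1.0418
F_a = (F_max−F_min)/2 = 225.5 N; F_m = (F_max+F_min)/2 = 335.5 N
τ_a = K_W·8F_aD/(πd³) = 1.1200 × 49.279 = 55.191 MPa
τ_m = K_s·8F_mD/(πd³) = 1.0418 × 73.317 = 76.385 MPa
Goodman: 1/n_f = τ_a/S_se + τ_m/S_su = 55.191/482 + 76.385/972 = 0.11450 + 0.07859 = 0.19309
n_f = 1/0.19309 = 5.179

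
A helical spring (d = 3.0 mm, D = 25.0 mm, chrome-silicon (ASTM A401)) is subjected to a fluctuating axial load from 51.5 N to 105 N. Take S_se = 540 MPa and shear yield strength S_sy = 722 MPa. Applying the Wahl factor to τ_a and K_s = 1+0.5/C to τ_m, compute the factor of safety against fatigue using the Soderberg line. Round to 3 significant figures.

2.45

C = D/d = 25.0/3.0 = 8.3333; K_W = (4C−1)/(4C−4)+0.615/C = 1.1761; K_s = 1+0.5/C = 1.0600
F_a = (F_max−F_min)/2 = 26.75 N; F_m = (F_max+F_min)/2 = 78.25 N
τ_a = K_W·8F_aD/(πd³) = 1.1761 × 63.073 = 74.178 MPa
τ_m = K_s·8F_mD/(πd³) = 1.0600 × 184.5 = 195.57 MPa
Soderberg: 1/n_f = τ_a/S_se + τ_m/S_sy = 74.178/540 + 195.57/722 = 0.13737 + 0.27088 = 0.40824
n_f = 1/0.40824 = 2.45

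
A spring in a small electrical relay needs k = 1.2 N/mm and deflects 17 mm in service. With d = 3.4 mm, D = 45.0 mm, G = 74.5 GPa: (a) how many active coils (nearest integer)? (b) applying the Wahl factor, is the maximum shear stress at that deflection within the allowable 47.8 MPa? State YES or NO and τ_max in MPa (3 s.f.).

N_a = Gd⁴/(8D³k) = (74.5×10³)(3.4⁴)/(8·45.0³·1.2) = 11.38 → N_a = 11
Actual rate k = Gd⁴/(8D³·11) = 1.2415 N/mm
Working load F = kδ = 1.2415·17 = 21.106 N
C = 45.0/3.4 = 13.2353; K_W = (4C−1)/(4C−4)+0.615/C = 1.1078
τ_max = K_W·8FD/(πd³) = 1.1078·61.534 = 68.165 MPa
τ_max > 47.8 MPa → exceeds allowable

(a) 11 coils; (b) NO, τ_max = 68.2 MPa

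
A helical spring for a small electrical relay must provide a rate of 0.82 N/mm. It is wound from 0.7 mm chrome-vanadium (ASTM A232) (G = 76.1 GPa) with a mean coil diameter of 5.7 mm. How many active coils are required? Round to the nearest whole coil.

15

N_a = Gd⁴/(8D³k) = (76.1×10³ × 0.7⁴)/(8 × 5.7³ × 0.82)
    = 18271.6 / 1214.87 = 15.04 → 15 coils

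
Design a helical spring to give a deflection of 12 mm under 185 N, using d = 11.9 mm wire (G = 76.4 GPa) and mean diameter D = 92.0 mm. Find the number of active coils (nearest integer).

16

Required rate k = F/δ = 185/12 = 15.417 N/mm
N_a = Gd⁴/(8D³k) = (76.4×10³ × 11.9⁴)/(8 × 92.0³ × 15.417)
    = 1.53208e+09 / 9.60382e+07 = 15.95 → 16 coils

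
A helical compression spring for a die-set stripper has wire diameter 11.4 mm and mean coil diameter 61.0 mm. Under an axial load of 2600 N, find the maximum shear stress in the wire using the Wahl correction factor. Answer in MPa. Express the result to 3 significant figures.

Spring index C = D/d = 61.0/11.4 = 5.3509
K_W = (4C−1)/(4C−4) + 0.615/C = 20.404/17.404 + 0.1149 = 1.2873
τ₀ = 8FD/(πd³) = 8·2600·61.0/(π·11.4³) = 1.2688e+06/4654.4 = 272.6 MPa
τ_max = K·τ₀ = 1.2873 × 272.6 = 350.92 MPa

351 MPa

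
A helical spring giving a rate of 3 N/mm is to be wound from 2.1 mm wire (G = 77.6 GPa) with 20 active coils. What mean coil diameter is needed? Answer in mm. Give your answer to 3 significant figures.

14.6 mm

D = (Gd⁴/(8N_a·k))^(1/3) = (77.6×10³·2.1⁴/(8·20·3))^(1/3)
  = (3144.11)^(1/3) = 14.6498 mm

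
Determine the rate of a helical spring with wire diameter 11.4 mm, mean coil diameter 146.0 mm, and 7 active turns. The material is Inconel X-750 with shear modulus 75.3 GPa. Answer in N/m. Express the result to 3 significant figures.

k = Gd⁴/(8D³N_a) = (75.3×10³ × 11.4⁴) / (8 × 146.0³ × 7)
  = 1.27179e+09 / 1.7428e+08 = 7.2974 N/mm = 7297.4 N/m

7300 N/m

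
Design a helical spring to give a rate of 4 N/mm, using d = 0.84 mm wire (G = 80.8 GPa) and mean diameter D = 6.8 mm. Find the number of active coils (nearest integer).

N_a = Gd⁴/(8D³k) = (80.8×10³ × 0.84⁴)/(8 × 6.8³ × 4)
    = 40228 / 10061.8 = 3.998 → 4 coils

4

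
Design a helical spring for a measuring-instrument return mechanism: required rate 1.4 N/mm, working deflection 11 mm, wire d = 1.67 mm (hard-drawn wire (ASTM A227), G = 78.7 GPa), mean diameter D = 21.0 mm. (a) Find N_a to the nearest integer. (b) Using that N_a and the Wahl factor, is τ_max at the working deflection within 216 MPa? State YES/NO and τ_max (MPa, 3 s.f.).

(a) 6 coils; (b) YES, τ_max = 194 MPa

N_a = Gd⁴/(8D³k) = (78.7×10³)(1.67⁴)/(8·21.0³·1.4) = 5.902 → N_a = 6
Actual rate k = Gd⁴/(8D³·6) = 1.377 N/mm
Working load F = kδ = 1.377·11 = 15.147 N
C = 21.0/1.67 = 12.5749; K_W = (4C−1)/(4C−4)+0.615/C = 1.1137
τ_max = K_W·8FD/(πd³) = 1.1137·173.92 = 193.69 MPa
τ_max ≤ 216 MPa → acceptable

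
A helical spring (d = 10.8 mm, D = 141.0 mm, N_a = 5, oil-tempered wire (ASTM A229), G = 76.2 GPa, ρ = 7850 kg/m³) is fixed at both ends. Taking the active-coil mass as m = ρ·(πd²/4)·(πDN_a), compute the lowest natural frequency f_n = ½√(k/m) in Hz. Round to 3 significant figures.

k = Gd⁴/(8D³N_a) = (76.2×10³)(10.8⁴)/(8·141.0³·5) = 9.2455 N/mm = 9245.5 N/m
Wire length L = πDN_a = π·141.0·5 = 2214.8 mm
m = ρ·(πd²/4)·L = 7850 × 91.609×10⁻⁶ m² × 2.2148 m = 1.5927 kg
f_n = ½√(k/m) = 0.5·√(9245.5/1.5927) = 0.5·√(5804.8) = 38.095 Hz

38.1 Hz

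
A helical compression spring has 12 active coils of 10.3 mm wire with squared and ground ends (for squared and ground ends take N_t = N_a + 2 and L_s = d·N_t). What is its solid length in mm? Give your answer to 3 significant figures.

144 mm

squared and ground ends: N_t = N_a + 2 = 12 + 2 = 14
L_s = d·N_t = 10.3 × 14 = 144.2 mm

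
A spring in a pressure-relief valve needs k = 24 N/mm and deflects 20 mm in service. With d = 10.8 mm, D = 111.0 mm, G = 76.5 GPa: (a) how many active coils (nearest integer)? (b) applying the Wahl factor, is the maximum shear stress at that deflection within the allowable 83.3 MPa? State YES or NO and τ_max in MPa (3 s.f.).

N_a = Gd⁴/(8D³k) = (76.5×10³)(10.8⁴)/(8·111.0³·24) = 3.964 → N_a = 4
Actual rate k = Gd⁴/(8D³·4) = 23.781 N/mm
Working load F = kδ = 23.781·20 = 475.63 N
C = 111.0/10.8 = 10.2778; K_W = (4C−1)/(4C−4)+0.615/C = 1.1407
τ_max = K_W·8FD/(πd³) = 1.1407·106.72 = 121.74 MPa
τ_max > 83.3 MPa → exceeds allowable

(a) 4 coils; (b) NO, τ_max = 122 MPa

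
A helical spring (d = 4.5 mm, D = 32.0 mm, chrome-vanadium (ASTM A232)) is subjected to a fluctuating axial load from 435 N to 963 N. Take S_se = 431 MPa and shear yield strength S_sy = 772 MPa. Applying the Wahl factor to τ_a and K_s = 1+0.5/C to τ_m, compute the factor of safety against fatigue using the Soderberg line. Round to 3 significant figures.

0.654

C = D/d = 32.0/4.5 = 7.1111; K_W = (4C−1)/(4C−4)+0.615/C = 1.2092; K_s = 1+0.5/C = 1.0703
F_a = (F_max−F_min)/2 = 264 N; F_m = (F_max+F_min)/2 = 699 N
τ_a = K_W·8F_aD/(πd³) = 1.2092 × 236.08 = 285.47 MPa
τ_m = K_s·8F_mD/(πd³) = 1.0703 × 625.07 = 669.02 MPa
Soderberg: 1/n_f = τ_a/S_se + τ_m/S_sy = 285.47/431 + 669.02/772 = 0.66234 + 0.86661 = 1.5289
n_f = 1/1.5289 = 0.654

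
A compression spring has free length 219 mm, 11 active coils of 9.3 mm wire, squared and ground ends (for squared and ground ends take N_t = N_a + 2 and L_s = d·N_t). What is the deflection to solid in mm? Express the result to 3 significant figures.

N_t = 13; L_s = 9.3·13 = 120.9 mm
δ_solid = L₀ − L_s = 219 − 120.9 = 98.1 mm

98.1 mm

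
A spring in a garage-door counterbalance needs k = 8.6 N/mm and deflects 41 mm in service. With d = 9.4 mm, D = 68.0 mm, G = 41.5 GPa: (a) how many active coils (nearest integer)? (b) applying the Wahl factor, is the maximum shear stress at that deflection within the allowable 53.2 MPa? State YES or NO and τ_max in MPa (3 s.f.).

N_a = Gd⁴/(8D³k) = (41.5×10³)(9.4⁴)/(8·68.0³·8.6) = 14.98 → N_a = 15
Actual rate k = Gd⁴/(8D³·15) = 8.5872 N/mm
Working load F = kδ = 8.5872·41 = 352.08 N
C = 68.0/9.4 = 7.2340; K_W = (4C−1)/(4C−4)+0.615/C = 1.2053
τ_max = K_W·8FD/(πd³) = 1.2053·73.401 = 88.472 MPa
τ_max > 53.2 MPa → exceeds allowable

(a) 15 coils; (b) NO, τ_max = 88.5 MPa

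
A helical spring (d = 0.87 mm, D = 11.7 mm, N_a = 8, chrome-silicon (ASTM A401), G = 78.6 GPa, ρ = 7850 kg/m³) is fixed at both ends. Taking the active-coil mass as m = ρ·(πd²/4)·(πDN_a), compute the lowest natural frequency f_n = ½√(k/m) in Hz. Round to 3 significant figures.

283 Hz

k = Gd⁴/(8D³N_a) = (78.6×10³)(0.87⁴)/(8·11.7³·8) = 0.4393 N/mm = 439.3 N/m
Wire length L = πDN_a = π·11.7·8 = 294.05 mm
m = ρ·(πd²/4)·L = 7850 × 0.59447×10⁻⁶ m² × 0.29405 m = 0.0013722 kg
f_n = ½√(k/m) = 0.5·√(439.3/0.0013722) = 0.5·√(3.2014e+05) = 282.9 Hz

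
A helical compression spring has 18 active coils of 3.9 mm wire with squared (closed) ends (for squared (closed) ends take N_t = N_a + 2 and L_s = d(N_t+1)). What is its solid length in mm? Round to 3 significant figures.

squared (closed) ends: N_t = N_a + 2 = 18 + 2 = 20
L_s = d·(N_t+1) = 3.9 × 21 = 81.9 mm

81.9 mm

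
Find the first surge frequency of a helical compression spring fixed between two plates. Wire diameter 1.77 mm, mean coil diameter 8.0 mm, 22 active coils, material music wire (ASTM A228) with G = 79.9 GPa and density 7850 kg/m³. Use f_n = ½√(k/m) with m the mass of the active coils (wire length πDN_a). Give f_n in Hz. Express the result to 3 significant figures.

k = Gd⁴/(8D³N_a) = (79.9×10³)(1.77⁴)/(8·8.0³·22) = 8.7028 N/mm = 8702.8 N/m
Wire length L = πDN_a = π·8.0·22 = 552.92 mm
m = ρ·(πd²/4)·L = 7850 × 2.4606×10⁻⁶ m² × 0.55292 m = 0.01068 kg
f_n = ½√(k/m) = 0.5·√(8702.8/0.01068) = 0.5·√(8.1487e+05) = 451.35 Hz

451 Hz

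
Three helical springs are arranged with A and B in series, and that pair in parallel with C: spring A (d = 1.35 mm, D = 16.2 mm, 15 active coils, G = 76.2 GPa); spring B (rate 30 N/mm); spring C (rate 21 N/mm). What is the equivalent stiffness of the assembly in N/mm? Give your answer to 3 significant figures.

k_A = Gd⁴/(8D³N_a) = (76.2×10³)(1.35⁴)/(8·16.2³·15) = 0.49609 N/mm
Springs A,B series: k_AB = 1/(1/0.49609+1/30) = 0.48802 N/mm; parallel with C: k_eq = 0.48802+21 = 21.488 N/mm

21.5 N/mm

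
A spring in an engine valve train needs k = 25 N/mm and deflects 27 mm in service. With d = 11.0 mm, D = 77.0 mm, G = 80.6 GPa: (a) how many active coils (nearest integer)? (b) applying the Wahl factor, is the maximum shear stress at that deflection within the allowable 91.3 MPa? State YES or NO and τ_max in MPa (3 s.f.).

N_a = Gd⁴/(8D³k) = (80.6×10³)(11.0⁴)/(8·77.0³·25) = 12.92 → N_a = 13
Actual rate k = Gd⁴/(8D³·13) = 24.854 N/mm
Working load F = kδ = 24.854·27 = 671.06 N
C = 77.0/11.0 = 7.0000; K_W = (4C−1)/(4C−4)+0.615/C = 1.2129
τ_max = K_W·8FD/(πd³) = 1.2129·98.859 = 119.9 MPa
τ_max > 91.3 MPa → exceeds allowable

(a) 13 coils; (b) NO, τ_max = 120 MPa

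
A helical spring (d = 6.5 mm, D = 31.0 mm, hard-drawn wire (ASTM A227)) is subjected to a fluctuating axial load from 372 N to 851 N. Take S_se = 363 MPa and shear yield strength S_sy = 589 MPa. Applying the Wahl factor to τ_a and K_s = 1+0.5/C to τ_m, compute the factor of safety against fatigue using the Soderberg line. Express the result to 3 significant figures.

1.72

C = D/d = 31.0/6.5 = 4.7692; K_W = (4C−1)/(4C−4)+0.615/C = 1.3279; K_s = 1+0.5/C = 1.1048
F_a = (F_max−F_min)/2 = 239.5 N; F_m = (F_max+F_min)/2 = 611.5 N
τ_a = K_W·8F_aD/(πd³) = 1.3279 × 68.844 = 91.42 MPa
τ_m = K_s·8F_mD/(πd³) = 1.1048 × 175.78 = 194.2 MPa
Soderberg: 1/n_f = τ_a/S_se + τ_m/S_sy = 91.42/363 + 194.2/589 = 0.25185 + 0.32972 = 0.58156
n_f = 1/0.58156 = 1.72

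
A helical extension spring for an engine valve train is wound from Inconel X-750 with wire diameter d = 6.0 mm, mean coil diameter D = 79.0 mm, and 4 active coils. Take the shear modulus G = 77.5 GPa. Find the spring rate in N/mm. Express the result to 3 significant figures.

6.37 N/mm

k = Gd⁴/(8D³N_a) = (77.5×10³ × 6.0⁴) / (8 × 79.0³ × 4)
  = 1.0044e+08 / 1.57772e+07 = 6.3661 N/mm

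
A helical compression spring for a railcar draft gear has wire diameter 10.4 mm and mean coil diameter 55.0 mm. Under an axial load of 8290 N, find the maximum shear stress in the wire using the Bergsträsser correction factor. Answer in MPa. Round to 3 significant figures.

Spring index C = D/d = 55.0/10.4 = 5.2885
K_B = (4C+2)/(4C−3) = 23.154/18.154 = 1.2754
τ₀ = 8FD/(πd³) = 8·8290·55.0/(π·10.4³) = 3.6476e+06/3533.9 = 1032.2 MPa
τ_max = K·τ₀ = 1.2754 × 1032.2 = 1316.5 MPa

1320 MPa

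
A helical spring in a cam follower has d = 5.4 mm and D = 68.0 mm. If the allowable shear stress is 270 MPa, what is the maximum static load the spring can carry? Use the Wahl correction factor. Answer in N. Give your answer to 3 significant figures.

C = D/d = 68.0/5.4 = 12.5926
K_W = (4C−1)/(4C−4) + 0.615/C = 49.370/46.370 + 0.0488 = 1.1135
τ_max = K·8FD/(πd³) → F_max = τ_allow·πd³/(8DK)
F_max = 270·π·5.4³/(8·68.0·1.1135) = 1.3357e+05/605.76 = 220.49 N

220 N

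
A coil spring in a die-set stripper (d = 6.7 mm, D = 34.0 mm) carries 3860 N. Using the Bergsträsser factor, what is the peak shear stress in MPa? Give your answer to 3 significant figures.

1430 MPa

Spring index C = D/d = 34.0/6.7 = 5.0746
K_B = (4C+2)/(4C−3) = 22.299/17.299 = 1.2890
τ₀ = 8FD/(πd³) = 8·3860·34.0/(π·6.7³) = 1.04992e+06/944.87 = 1111.2 MPa
τ_max = K·τ₀ = 1.2890 × 1111.2 = 1432.3 MPa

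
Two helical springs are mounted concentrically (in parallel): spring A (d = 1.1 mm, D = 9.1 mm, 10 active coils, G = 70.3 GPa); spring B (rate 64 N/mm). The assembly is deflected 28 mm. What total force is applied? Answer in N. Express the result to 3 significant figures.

k_A = Gd⁴/(8D³N_a) = (70.3×10³)(1.1⁴)/(8·9.1³·10) = 1.7073 N/mm
Parallel: k_eq = 1.7073 + 64 = 65.707 N/mm
F = k_eq·δ = 65.707·28 = 1839.8 N

1840 N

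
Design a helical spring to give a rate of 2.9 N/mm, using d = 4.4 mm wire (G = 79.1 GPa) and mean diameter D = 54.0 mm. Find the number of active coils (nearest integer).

8

N_a = Gd⁴/(8D³k) = (79.1×10³ × 4.4⁴)/(8 × 54.0³ × 2.9)
    = 2.96474e+07 / 3.65316e+06 = 8.116 → 8 coils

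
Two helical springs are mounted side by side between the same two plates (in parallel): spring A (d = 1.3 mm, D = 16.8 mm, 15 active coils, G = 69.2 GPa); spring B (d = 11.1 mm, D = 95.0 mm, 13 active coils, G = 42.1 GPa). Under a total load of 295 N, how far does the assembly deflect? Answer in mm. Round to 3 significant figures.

k_A = Gd⁴/(8D³N_a) = (69.2×10³)(1.3⁴)/(8·16.8³·15) = 0.34735 N/mm
k_B = Gd⁴/(8D³N_a) = (42.1×10³)(11.1⁴)/(8·95.0³·13) = 7.1675 N/mm
Parallel: k_eq = 0.34735 + 7.1675 = 7.5149 N/mm
δ = F/k_eq = 295/7.5149 = 39.255 mm

39.3 mm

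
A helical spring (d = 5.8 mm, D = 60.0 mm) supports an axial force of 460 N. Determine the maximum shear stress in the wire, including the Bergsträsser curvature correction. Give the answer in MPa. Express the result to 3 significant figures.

407 MPa

Spring index C = D/d = 60.0/5.8 = 10.3448
K_B = (4C+2)/(4C−3) = 43.379/38.379 = 1.1303
τ₀ = 8FD/(πd³) = 8·460·60.0/(π·5.8³) = 220800/612.96 = 360.22 MPa
τ_max = K·τ₀ = 1.1303 × 360.22 = 407.15 MPa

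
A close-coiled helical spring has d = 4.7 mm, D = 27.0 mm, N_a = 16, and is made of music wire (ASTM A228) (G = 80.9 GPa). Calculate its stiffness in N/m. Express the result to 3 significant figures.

k = Gd⁴/(8D³N_a) = (80.9×10³ × 4.7⁴) / (8 × 27.0³ × 16)
  = 3.94766e+07 / 2.51942e+06 = 15.669 N/mm = 15669 N/m

15700 N/m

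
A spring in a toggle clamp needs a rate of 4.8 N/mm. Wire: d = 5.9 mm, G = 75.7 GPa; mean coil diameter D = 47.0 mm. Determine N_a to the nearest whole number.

23

N_a = Gd⁴/(8D³k) = (75.7×10³ × 5.9⁴)/(8 × 47.0³ × 4.8)
    = 9.17284e+07 / 3.9868e+06 = 23.01 → 23 coils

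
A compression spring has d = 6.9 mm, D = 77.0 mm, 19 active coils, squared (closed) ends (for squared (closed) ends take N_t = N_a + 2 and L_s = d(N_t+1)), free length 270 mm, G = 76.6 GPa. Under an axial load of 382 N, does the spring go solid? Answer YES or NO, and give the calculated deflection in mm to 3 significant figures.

k = Gd⁴/(8D³N_a) = (76.6×10³)(6.9⁴)/(8·77.0³·19) = 2.5021 N/mm
N_t = 21; L_s = 6.9·22 = 151.8 mm; δ_solid = L₀ − L_s = 270 − 151.8 = 118.2 mm
δ = F/k = 382/2.5021 = 152.67 mm
δ ≥ δ_solid → spring goes solid

YES, δ = 153 mm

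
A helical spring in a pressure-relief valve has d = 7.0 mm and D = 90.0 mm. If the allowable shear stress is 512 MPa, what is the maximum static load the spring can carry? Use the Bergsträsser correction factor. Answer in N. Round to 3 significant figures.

695 N

C = D/d = 90.0/7.0 = 12.8571
K_B = (4C+2)/(4C−3) = 53.429/48.429 = 1.1032
τ_max = K·8FD/(πd³) → F_max = τ_allow·πd³/(8DK)
F_max = 512·π·7.0³/(8·90.0·1.1032) = 5.5171e+05/794.34 = 694.56 N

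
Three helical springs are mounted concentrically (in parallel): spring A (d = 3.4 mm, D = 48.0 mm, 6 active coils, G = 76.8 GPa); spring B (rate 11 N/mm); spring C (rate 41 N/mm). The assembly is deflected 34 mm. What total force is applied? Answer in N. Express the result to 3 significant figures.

1830 N

k_A = Gd⁴/(8D³N_a) = (76.8×10³)(3.4⁴)/(8·48.0³·6) = 1.9334 N/mm
Parallel: k_eq = 1.9334 + 11 + 41 = 53.933 N/mm
F = k_eq·δ = 53.933·34 = 1833.7 N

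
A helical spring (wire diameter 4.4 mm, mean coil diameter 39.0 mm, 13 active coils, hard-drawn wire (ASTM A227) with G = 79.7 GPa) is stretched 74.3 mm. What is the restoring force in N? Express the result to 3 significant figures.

k = Gd⁴/(8D³N_a) = (79.7×10³)(4.4⁴)/(8·39.0³·13) = 4.8422 N/mm
F = k·δ = 4.8422 × 74.3 = 359.77 N

360 N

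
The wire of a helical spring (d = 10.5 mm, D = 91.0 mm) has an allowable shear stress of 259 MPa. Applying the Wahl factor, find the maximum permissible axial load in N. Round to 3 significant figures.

1110 N

C = D/d = 91.0/10.5 = 8.6667
K_W = (4C−1)/(4C−4) + 0.615/C = 33.667/30.667 + 0.0710 = 1.1688
τ_max = K·8FD/(πd³) → F_max = τ_allow·πd³/(8DK)
F_max = 259·π·10.5³/(8·91.0·1.1688) = 9.4193e+05/850.88 = 1107 N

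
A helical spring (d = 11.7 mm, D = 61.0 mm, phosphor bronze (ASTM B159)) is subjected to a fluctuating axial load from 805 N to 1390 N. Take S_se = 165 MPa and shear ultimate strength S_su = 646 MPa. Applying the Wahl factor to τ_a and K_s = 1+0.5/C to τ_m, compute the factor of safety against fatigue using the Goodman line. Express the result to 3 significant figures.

C = D/d = 61.0/11.7 = 5.2137; K_W = (4C−1)/(4C−4)+0.615/C = 1.2960; K_s = 1+0.5/C = 1.0959
F_a = (F_max−F_min)/2 = 292.5 N; F_m = (F_max+F_min)/2 = 1097.5 N
τ_a = K_W·8F_aD/(πd³) = 1.2960 × 28.369 = 36.764 MPa
τ_m = K_s·8F_mD/(πd³) = 1.0959 × 106.44 = 116.65 MPa
Goodman: 1/n_f = τ_a/S_se + τ_m/S_su = 36.764/165 + 116.65/646 = 0.22281 + 0.18057 = 0.40339
n_f = 1/0.40339 = 2.479

2.48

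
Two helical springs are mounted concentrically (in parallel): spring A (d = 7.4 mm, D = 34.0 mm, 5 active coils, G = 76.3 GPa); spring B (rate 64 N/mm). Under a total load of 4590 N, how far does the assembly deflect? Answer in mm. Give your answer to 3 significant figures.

21.9 mm

k_A = Gd⁴/(8D³N_a) = (76.3×10³)(7.4⁴)/(8·34.0³·5) = 145.53 N/mm
Parallel: k_eq = 145.53 + 64 = 209.53 N/mm
δ = F/k_eq = 4590/209.53 = 21.906 mm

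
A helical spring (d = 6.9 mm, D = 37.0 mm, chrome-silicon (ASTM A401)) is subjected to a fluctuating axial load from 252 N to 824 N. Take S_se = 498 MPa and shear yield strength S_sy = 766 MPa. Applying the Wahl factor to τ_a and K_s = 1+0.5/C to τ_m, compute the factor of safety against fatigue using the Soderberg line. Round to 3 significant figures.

2.31

C = D/d = 37.0/6.9 = 5.3623; K_W = (4C−1)/(4C−4)+0.615/C = 1.2866; K_s = 1+0.5/C = 1.0932
F_a = (F_max−F_min)/2 = 286 N; F_m = (F_max+F_min)/2 = 538 N
τ_a = K_W·8F_aD/(πd³) = 1.2866 × 82.028 = 105.54 MPa
τ_m = K_s·8F_mD/(πd³) = 1.0932 × 154.3 = 168.69 MPa
Soderberg: 1/n_f = τ_a/S_se + τ_m/S_sy = 105.54/498 + 168.69/766 = 0.21192 + 0.22022 = 0.43215
n_f = 1/0.43215 = 2.314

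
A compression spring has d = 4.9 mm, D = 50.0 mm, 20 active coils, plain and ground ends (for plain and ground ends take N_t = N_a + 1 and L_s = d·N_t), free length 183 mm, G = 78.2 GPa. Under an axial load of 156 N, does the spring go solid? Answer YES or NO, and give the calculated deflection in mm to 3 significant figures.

k = Gd⁴/(8D³N_a) = (78.2×10³)(4.9⁴)/(8·50.0³·20) = 2.254 N/mm
N_t = 21; L_s = 4.9·21 = 102.9 mm; δ_solid = L₀ − L_s = 183 − 102.9 = 80.1 mm
δ = F/k = 156/2.254 = 69.209 mm
δ < δ_solid → spring does not go solid

NO, δ = 69.2 mm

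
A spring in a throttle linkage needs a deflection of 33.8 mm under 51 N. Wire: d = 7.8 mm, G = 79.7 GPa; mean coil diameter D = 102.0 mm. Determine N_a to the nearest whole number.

23

Required rate k = F/δ = 51/33.8 = 1.5089 N/mm
N_a = Gd⁴/(8D³k) = (79.7×10³ × 7.8⁴)/(8 × 102.0³ × 1.5089)
    = 2.9501e+08 / 1.28098e+07 = 23.03 → 23 coils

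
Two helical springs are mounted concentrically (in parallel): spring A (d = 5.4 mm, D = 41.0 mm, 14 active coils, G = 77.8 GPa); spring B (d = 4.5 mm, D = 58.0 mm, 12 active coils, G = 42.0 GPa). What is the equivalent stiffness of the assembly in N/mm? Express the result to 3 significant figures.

k_A = Gd⁴/(8D³N_a) = (77.8×10³)(5.4⁴)/(8·41.0³·14) = 8.5701 N/mm
k_B = Gd⁴/(8D³N_a) = (42.0×10³)(4.5⁴)/(8·58.0³·12) = 0.91948 N/mm
Parallel: k_eq = 8.5701 + 0.91948 = 9.4896 N/mm

9.49 N/mm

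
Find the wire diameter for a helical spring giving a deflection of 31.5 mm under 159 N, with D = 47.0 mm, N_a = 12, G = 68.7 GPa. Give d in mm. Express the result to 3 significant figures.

Required rate k = F/δ = 159/31.5 = 5.0476 N/mm
d = (8D³N_a·k / G)^(1/4) = (8·47.0³·12·5.0476 / (68.7×10³))^0.25
  = (732.31)^0.25 = 5.2020 mm

5.20 mm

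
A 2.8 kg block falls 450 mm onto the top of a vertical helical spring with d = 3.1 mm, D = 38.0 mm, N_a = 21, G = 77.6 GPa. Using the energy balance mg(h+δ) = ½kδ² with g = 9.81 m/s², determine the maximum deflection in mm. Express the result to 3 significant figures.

k = Gd⁴/(8D³N_a) = (77.6×10³)(3.1⁴)/(8·38.0³·21) = 0.77741 N/mm
W = mg = 2.8 × 9.81 = 27.468 N
½kδ² − Wδ − Wh = 0 → δ = (W + √(W² + 2kWh))/k
δ = (27.468 + √(754.49 + 19218.4))/0.77741 = (27.468 + 141.33)/0.77741 = 217.12 mm

217 mm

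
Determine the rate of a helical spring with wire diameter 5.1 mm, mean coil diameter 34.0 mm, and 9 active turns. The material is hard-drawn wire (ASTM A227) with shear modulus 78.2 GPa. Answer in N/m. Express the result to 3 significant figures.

k = Gd⁴/(8D³N_a) = (78.2×10³ × 5.1⁴) / (8 × 34.0³ × 9)
  = 5.29039e+07 / 2.82989e+06 = 18.695 N/mm = 18695 N/m

18700 N/m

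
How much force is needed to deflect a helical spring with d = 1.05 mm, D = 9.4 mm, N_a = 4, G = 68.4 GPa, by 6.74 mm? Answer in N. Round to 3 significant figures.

k = Gd⁴/(8D³N_a) = (68.4×10³)(1.05⁴)/(8·9.4³·4) = 3.1281 N/mm
F = k·δ = 3.1281 × 6.74 = 21.083 N

21.1 N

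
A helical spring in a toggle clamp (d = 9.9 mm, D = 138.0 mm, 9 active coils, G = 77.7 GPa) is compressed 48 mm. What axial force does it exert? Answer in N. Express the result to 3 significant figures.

189 N

k = Gd⁴/(8D³N_a) = (77.7×10³)(9.9⁴)/(8·138.0³·9) = 3.9445 N/mm
F = k·δ = 3.9445 × 48 = 189.34 N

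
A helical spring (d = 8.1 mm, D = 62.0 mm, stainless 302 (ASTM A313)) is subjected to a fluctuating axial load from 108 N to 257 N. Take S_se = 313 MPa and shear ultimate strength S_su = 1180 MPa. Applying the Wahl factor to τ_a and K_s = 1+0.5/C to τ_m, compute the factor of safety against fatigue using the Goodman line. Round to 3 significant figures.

7.50

C = D/d = 62.0/8.1 = 7.6543; K_W = (4C−1)/(4C−4)+0.615/C = 1.1931; K_s = 1+0.5/C = 1.0653
F_a = (F_max−F_min)/2 = 74.5 N; F_m = (F_max+F_min)/2 = 182.5 N
τ_a = K_W·8F_aD/(πd³) = 1.1931 × 22.133 = 26.405 MPa
τ_m = K_s·8F_mD/(πd³) = 1.0653 × 54.218 = 57.759 MPa
Goodman: 1/n_f = τ_a/S_se + τ_m/S_su = 26.405/313 + 57.759/1180 = 0.08436 + 0.04895 = 0.13331
n_f = 1/0.13331 = 7.501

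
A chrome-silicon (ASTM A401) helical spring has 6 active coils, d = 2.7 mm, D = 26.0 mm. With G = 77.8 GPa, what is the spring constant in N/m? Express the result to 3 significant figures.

k = Gd⁴/(8D³N_a) = (77.8×10³ × 2.7⁴) / (8 × 26.0³ × 6)
  = 4.13461e+06 / 843648 = 4.9009 N/mm = 4900.9 N/m

4900 N/m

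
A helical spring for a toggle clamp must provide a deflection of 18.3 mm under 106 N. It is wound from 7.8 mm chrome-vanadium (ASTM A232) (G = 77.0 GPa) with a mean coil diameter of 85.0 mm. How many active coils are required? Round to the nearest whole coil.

10

Required rate k = F/δ = 106/18.3 = 5.7923 N/mm
N_a = Gd⁴/(8D³k) = (77.0×10³ × 7.8⁴)/(8 × 85.0³ × 5.7923)
    = 2.85016e+08 / 2.84578e+07 = 10.02 → 10 coils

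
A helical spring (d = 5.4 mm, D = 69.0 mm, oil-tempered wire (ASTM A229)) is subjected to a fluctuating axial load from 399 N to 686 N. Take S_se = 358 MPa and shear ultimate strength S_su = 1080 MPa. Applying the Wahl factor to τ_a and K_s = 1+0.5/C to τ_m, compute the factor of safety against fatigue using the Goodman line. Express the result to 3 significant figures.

C = D/d = 69.0/5.4 = 12.7778; K_W = (4C−1)/(4C−4)+0.615/C = 1.1118; K_s = 1+0.5/C = 1.0391
F_a = (F_max−F_min)/2 = 143.5 N; F_m = (F_max+F_min)/2 = 542.5 N
τ_a = K_W·8F_aD/(πd³) = 1.1118 × 160.13 = 178.03 MPa
τ_m = K_s·8F_mD/(πd³) = 1.0391 × 605.35 = 629.04 MPa
Goodman: 1/n_f = τ_a/S_se + τ_m/S_su = 178.03/358 + 629.04/1080 = 0.49729 + 0.58244 = 1.0797
n_f = 1/1.0797 = 0.9262

0.926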